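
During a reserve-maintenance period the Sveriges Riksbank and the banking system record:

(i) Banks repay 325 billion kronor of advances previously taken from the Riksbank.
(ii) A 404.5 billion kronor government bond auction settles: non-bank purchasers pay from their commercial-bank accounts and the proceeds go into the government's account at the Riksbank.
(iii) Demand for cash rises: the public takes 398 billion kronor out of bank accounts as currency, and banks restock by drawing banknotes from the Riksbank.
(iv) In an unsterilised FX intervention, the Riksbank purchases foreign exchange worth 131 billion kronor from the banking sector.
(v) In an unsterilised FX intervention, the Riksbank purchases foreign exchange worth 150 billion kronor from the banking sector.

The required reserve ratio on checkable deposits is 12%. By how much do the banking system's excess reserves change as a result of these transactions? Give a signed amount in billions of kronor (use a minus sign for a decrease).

-750.2 billion

Discount-window repayment 325 billion kronor: reserves −325B, deposits 0.
Government account inflow 404.5 billion kronor: reserves −404.5B, deposits −404.5B.
Currency withdrawal 398 billion kronor: reserves −398B, deposits −398B.
FX purchase 131 billion kronor: reserves +131B, deposits 0.
FX purchase 150 billion kronor: reserves +150B, deposits 0.
Totals: Δreserves = −846.5B, Δdeposits = −802.5B.
Δrequired reserves = 12% × −802.5B = −96.3B.
Δexcess reserves = Δreserves − Δrequired = −846.5B − (−96.3B) = -750.2 billion.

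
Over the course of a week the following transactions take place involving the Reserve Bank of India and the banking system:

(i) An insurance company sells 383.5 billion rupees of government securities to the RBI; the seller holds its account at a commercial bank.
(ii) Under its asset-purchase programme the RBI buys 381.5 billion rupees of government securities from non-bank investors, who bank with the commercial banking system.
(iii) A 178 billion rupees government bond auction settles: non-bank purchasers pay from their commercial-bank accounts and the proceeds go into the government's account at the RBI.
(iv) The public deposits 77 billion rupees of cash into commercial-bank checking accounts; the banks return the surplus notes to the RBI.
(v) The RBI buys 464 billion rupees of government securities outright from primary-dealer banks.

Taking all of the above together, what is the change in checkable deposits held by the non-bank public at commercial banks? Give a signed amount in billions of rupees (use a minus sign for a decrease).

+664 billion

RBI balance sheet:
  Assets:      Securities +1229B
  Liabilities: Bank reserves +1128B, Currency in circulation −77B, Government deposits +178B
Commercial banking system:
  Assets:      Reserves at CB +1128B, Securities −464B
  Liabilities: Checkable deposits +664B
So the change in checkable deposits held by the non-bank public at commercial banks is +664 billion.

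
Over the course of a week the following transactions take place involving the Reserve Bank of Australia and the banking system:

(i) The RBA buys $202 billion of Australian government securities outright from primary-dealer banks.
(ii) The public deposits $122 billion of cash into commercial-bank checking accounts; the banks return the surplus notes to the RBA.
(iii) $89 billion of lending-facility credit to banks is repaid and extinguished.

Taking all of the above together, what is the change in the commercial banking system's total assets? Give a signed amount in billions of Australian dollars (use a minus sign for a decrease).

RBA balance sheet:
  Assets:      Securities +$202B, Loans to banks −$89B
  Liabilities: Bank reserves +$235B, Currency in circulation −$122B
Commercial banking system:
  Assets:      Reserves at CB +$235B, Securities −$202B
  Liabilities: Checkable deposits +$122B, Borrowings from CB −$89B
Change in total bank assets = +$33 billion.

+$33 billion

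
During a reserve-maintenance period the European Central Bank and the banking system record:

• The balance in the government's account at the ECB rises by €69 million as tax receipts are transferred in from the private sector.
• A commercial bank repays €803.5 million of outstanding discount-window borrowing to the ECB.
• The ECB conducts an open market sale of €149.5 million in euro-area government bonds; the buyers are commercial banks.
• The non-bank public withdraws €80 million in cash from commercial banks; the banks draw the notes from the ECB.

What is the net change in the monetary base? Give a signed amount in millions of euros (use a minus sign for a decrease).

Government account inflow €69 million: reserves shift to a non-base liability → −€69M.
Discount-window repayment €803.5 million: ECB balance sheet contracts → −€803.5M.
OMO sale (to banks) €149.5 million: ECB balance sheet contracts → −€149.5M.
Currency withdrawal €80 million: just a shift between currency and reserves — both are base money → 0.
Net: −69 − 803.5 − 149.5 + 0 = -€1022 million.

-€1022 million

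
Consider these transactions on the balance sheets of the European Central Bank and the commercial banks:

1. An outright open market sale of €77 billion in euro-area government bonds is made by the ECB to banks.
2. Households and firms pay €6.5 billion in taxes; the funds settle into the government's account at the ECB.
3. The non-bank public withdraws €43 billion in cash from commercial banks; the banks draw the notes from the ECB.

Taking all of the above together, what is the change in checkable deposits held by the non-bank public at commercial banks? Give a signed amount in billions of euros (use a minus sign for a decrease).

ECB balance sheet:
  Assets:      Securities −€77B
  Liabilities: Bank reserves −€126.5B, Currency in circulation +€43B, Government deposits +€6.5B
Commercial banking system:
  Assets:      Reserves at CB −€126.5B, Securities +€77B
  Liabilities: Checkable deposits −€49.5B
So the change in checkable deposits held by the non-bank public at commercial banks is -€49.5 billion.

-€49.5 billion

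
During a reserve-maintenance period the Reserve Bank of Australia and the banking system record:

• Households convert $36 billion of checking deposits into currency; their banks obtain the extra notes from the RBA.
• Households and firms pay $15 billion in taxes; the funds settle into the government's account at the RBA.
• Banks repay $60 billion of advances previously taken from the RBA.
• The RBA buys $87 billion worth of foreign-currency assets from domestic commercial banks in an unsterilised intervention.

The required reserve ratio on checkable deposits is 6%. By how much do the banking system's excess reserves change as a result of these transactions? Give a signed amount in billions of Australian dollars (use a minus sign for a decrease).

-$20.94 billion

Currency withdrawal $36 billion: reserves −$36B, deposits −$36B.
Government account inflow $15 billion: reserves −$15B, deposits −$15B.
Discount-window repayment $60 billion: reserves −$60B, deposits 0.
FX purchase $87 billion: reserves +$87B, deposits 0.
Totals: Δreserves = −$24B, Δdeposits = −$51B.
Δrequired reserves = 6% × −$51B = −$3.06B.
Δexcess reserves = Δreserves − Δrequired = −$24B − (−$3.06B) = -$20.94 billion.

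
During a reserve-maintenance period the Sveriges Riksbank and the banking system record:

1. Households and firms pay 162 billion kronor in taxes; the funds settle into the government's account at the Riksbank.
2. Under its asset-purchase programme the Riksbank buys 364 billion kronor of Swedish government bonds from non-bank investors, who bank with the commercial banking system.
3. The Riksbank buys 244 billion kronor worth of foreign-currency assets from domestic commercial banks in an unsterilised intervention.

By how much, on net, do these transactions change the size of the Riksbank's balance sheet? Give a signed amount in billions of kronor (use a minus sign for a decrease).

Government account inflow 162 billion kronor: only the composition of liabilities changes → 0.
Asset purchase (from non-banks) 364 billion kronor: a Riksbank asset is acquired → +364B.
FX purchase 244 billion kronor: a Riksbank asset is acquired → +244B.
Net: 0 + 364 + 244 = +608 billion.

+608 billion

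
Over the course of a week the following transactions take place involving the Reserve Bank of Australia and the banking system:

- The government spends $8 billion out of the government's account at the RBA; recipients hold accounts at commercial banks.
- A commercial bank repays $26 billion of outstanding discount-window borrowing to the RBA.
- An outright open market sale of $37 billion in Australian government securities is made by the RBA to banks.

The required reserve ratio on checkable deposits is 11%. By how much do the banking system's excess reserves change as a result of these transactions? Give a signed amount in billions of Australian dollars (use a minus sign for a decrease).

-$55.88 billion

Government spending $8 billion: reserves +$8B, deposits +$8B.
Discount-window repayment $26 billion: reserves −$26B, deposits 0.
OMO sale (to banks) $37 billion: reserves −$37B, deposits 0.
Totals: Δreserves = −$55B, Δdeposits = +$8B.
Δrequired reserves = 11% × +$8B = +$0.88B.
Δexcess reserves = Δreserves − Δrequired = −$55B − (+$0.88B) = -$55.88 billion.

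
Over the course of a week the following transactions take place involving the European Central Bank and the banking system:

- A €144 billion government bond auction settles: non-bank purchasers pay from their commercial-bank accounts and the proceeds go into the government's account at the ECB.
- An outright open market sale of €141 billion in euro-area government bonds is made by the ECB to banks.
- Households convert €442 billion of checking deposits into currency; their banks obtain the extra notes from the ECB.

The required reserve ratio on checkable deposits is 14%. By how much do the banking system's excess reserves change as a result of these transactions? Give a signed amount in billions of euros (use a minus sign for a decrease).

Government account inflow €144 billion: reserves −€144B, deposits −€144B.
OMO sale (to banks) €141 billion: reserves −€141B, deposits 0.
Currency withdrawal €442 billion: reserves −€442B, deposits −€442B.
Totals: Δreserves = −€727B, Δdeposits = −€586B.
Δrequired reserves = 14% × −€586B = −€82.04B.
Δexcess reserves = Δreserves − Δrequired = −€727B − (−€82.04B) = -€644.96 billion.

-€644.96 billion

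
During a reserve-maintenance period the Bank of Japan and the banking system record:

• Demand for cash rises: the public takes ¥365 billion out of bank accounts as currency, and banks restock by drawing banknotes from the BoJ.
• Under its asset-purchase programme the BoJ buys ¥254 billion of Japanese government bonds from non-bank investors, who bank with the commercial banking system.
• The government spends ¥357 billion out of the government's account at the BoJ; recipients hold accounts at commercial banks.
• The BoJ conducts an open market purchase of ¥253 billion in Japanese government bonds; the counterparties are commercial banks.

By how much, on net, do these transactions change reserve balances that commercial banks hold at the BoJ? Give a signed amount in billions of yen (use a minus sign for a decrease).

BoJ balance sheet:
  Assets:      Securities +¥507B
  Liabilities: Bank reserves +¥499B, Currency in circulation +¥365B, Government deposits −¥357B
Commercial banking system:
  Assets:      Reserves at CB +¥499B, Securities −¥253B
  Liabilities: Checkable deposits +¥246B
So the change in reserve balances that commercial banks hold at the BoJ is +¥499 billion.

+¥499 billion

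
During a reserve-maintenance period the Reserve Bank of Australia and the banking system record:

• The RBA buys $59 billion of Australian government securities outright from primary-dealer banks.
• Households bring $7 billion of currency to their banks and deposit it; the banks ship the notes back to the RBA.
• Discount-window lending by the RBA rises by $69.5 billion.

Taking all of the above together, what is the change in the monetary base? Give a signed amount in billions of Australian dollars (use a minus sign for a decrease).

+$128.5 billion

RBA balance sheet:
  Assets:      Securities +$59B, Loans to banks +$69.5B
  Liabilities: Bank reserves +$135.5B, Currency in circulation −$7B
Commercial banking system:
  Assets:      Reserves at CB +$135.5B, Securities −$59B
  Liabilities: Checkable deposits +$7B, Borrowings from CB +$69.5B
Monetary base = currency + reserves: −$7B + (+$135.5B) = +$128.5 billion.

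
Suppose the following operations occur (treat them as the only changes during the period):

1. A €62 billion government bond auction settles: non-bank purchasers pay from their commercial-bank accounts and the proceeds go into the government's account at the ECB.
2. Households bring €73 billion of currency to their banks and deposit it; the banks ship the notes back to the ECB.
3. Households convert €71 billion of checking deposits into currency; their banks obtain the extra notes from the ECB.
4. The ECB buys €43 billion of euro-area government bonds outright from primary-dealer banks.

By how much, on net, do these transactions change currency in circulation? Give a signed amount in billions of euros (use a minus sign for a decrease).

-€2 billion

ECB balance sheet:
  Assets:      Securities +€43B
  Liabilities: Bank reserves −€17B, Currency in circulation −€2B, Government deposits +€62B
So the change in currency in circulation is -€2 billion.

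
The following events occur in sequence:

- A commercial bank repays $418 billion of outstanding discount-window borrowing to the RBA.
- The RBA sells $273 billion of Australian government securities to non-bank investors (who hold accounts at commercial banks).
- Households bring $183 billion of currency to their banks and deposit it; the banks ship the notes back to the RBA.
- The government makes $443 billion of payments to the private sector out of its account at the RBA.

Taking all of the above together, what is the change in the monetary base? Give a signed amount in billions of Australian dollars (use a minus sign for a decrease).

-$248 billion

RBA balance sheet:
  Assets:      Securities −$273B, Loans to banks −$418B
  Liabilities: Bank reserves −$65B, Currency in circulation −$183B, Government deposits −$443B
Commercial banking system:
  Assets:      Reserves at CB −$65B
  Liabilities: Checkable deposits +$353B, Borrowings from CB −$418B
Monetary base = currency + reserves: −$183B + (−$65B) = -$248 billion.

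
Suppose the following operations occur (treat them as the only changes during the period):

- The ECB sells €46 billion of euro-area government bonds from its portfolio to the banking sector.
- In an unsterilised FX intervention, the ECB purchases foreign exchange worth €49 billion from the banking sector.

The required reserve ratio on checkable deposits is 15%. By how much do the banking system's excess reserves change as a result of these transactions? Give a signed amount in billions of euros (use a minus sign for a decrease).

+€3 billion

OMO sale (to banks) €46 billion: reserves −€46B, deposits 0.
FX purchase €49 billion: reserves +€49B, deposits 0.
Totals: Δreserves = +€3B, Δdeposits = 0.
Δrequired reserves = 15% × 0 = 0.
Δexcess reserves = Δreserves − Δrequired = +€3B − (0) = +€3 billion.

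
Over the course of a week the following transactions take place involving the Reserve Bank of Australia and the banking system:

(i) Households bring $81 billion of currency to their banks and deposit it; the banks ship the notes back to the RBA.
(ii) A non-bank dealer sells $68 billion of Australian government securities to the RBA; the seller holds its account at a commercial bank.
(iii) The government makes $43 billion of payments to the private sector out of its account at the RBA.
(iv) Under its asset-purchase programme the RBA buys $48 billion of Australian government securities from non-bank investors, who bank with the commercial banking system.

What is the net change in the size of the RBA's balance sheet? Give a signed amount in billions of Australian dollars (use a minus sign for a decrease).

Currency deposit $81 billion: only the composition of liabilities changes → 0.
Asset purchase (from non-banks) $68 billion: an RBA asset is acquired → +$68B.
Government spending $43 billion: only the composition of liabilities changes → 0.
Asset purchase (from non-banks) $48 billion: an RBA asset is acquired → +$48B.
Net: 0 + 68 + 0 + 48 = +$116 billion.

+$116 billion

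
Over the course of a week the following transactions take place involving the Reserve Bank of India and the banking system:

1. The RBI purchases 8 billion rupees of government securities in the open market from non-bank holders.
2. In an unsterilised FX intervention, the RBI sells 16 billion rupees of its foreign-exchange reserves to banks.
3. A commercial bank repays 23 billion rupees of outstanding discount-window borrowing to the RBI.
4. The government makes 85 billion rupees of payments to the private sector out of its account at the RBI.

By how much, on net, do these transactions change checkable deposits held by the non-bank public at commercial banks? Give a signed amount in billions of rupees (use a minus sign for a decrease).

+93 billion

RBI balance sheet:
  Assets:      Securities +8B, Loans to banks −23B, Foreign assets −16B
  Liabilities: Bank reserves +54B, Government deposits −85B
Commercial banking system:
  Assets:      Reserves at CB +54B, Foreign assets +16B
  Liabilities: Checkable deposits +93B, Borrowings from CB −23B
So the change in checkable deposits held by the non-bank public at commercial banks is +93 billion.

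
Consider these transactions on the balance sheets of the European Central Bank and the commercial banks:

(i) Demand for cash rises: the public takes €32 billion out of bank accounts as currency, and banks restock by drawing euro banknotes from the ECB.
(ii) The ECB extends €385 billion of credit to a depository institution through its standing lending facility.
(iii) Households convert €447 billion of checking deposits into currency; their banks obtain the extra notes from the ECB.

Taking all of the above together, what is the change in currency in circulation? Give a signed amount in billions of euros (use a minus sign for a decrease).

Currency withdrawal €32 billion: notes leave the central bank → +€32B.
Discount-window loan €385 billion: no currency enters or leaves circulation → 0.
Currency withdrawal €447 billion: notes leave the central bank → +€447B.
Net: 32 + 0 + 447 = +€479 billion.

+€479 billion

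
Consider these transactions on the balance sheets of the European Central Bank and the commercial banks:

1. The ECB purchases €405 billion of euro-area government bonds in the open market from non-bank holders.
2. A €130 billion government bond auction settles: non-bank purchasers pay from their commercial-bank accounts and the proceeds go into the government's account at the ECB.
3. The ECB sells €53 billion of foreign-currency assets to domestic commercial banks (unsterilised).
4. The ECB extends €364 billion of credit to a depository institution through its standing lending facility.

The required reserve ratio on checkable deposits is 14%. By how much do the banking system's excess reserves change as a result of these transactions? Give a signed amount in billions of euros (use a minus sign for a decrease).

Asset purchase (from non-banks) €405 billion: reserves +€405B, deposits +€405B.
Government account inflow €130 billion: reserves −€130B, deposits −€130B.
FX sale €53 billion: reserves −€53B, deposits 0.
Discount-window loan €364 billion: reserves +€364B, deposits 0.
Totals: Δreserves = +€586B, Δdeposits = +€275B.
Δrequired reserves = 14% × +€275B = +€38.5B.
Δexcess reserves = Δreserves − Δrequired = +€586B − (+€38.5B) = +€547.5 billion.

+€547.5 billion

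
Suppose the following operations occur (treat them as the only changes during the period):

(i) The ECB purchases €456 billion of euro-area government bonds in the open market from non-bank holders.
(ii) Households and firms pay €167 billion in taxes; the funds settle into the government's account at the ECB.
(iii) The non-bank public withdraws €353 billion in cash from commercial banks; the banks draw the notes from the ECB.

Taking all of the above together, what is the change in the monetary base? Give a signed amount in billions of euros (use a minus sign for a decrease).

ECB balance sheet:
  Assets:      Securities +€456B
  Liabilities: Bank reserves −€64B, Currency in circulation +€353B, Government deposits +€167B
Monetary base = currency + reserves: +€353B + (−€64B) = +€289 billion.

+€289 billion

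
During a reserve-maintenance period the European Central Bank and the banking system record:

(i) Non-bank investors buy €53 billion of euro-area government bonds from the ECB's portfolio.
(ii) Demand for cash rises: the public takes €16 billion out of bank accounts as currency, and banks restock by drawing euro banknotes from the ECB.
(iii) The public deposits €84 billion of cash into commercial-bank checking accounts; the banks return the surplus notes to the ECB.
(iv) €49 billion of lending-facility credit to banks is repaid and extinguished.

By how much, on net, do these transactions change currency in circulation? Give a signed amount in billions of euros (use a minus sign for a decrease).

Asset sale (to non-banks) €53 billion: no currency enters or leaves circulation → 0.
Currency withdrawal €16 billion: notes leave the central bank → +€16B.
Currency deposit €84 billion: notes return to the central bank → −€84B.
Discount-window repayment €49 billion: no currency enters or leaves circulation → 0.
Net: 0 + 16 − 84 + 0 = -€68 billion.

-€68 billion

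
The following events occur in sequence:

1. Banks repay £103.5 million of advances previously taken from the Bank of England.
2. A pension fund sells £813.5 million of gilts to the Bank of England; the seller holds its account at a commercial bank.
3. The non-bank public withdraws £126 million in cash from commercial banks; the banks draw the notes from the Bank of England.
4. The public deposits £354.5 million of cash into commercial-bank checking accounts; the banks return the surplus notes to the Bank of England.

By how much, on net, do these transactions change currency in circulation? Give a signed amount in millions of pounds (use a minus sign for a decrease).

-£228.5 million

Discount-window repayment £103.5 million: no currency enters or leaves circulation → 0.
Asset purchase (from non-banks) £813.5 million: no currency enters or leaves circulation → 0.
Currency withdrawal £126 million: notes leave the central bank → +£126M.
Currency deposit £354.5 million: notes return to the central bank → −£354.5M.
Net: 0 + 0 + 126 − 354.5 = -£228.5 million.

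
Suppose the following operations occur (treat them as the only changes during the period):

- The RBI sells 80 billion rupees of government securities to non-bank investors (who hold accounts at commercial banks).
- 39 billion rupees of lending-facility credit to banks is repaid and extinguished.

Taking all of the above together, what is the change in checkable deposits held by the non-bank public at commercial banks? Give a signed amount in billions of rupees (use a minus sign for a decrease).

Asset sale (to non-banks) 80 billion rupees: non-bank counterparties' bank balances fall → −80B.
Discount-window repayment 39 billion rupees: the counterparty is a bank, so public deposits are unchanged → 0.
Net: −80 + 0 = -80 billion.

-80 billion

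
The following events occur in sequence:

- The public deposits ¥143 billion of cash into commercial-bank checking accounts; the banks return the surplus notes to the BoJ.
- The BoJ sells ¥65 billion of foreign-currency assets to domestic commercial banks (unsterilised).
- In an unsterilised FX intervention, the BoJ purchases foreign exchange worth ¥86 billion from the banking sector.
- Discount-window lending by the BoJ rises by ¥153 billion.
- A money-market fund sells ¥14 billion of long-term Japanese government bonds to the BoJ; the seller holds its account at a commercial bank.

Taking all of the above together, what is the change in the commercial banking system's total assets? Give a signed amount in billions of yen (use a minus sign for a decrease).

+¥310 billion

BoJ balance sheet:
  Assets:      Securities +¥14B, Loans to banks +¥153B, Foreign assets +¥21B
  Liabilities: Bank reserves +¥331B, Currency in circulation −¥143B
Commercial banking system:
  Assets:      Reserves at CB +¥331B, Foreign assets −¥21B
  Liabilities: Checkable deposits +¥157B, Borrowings from CB +¥153B
Change in total bank assets = +¥310 billion.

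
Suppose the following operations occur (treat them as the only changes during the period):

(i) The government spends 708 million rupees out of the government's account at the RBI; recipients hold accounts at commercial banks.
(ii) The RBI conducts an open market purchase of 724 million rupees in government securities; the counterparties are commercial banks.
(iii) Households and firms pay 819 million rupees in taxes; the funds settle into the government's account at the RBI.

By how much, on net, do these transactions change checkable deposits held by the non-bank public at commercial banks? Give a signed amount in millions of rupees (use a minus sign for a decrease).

-111 million

Government spending 708 million rupees: non-bank counterparties' bank balances rise → +708M.
OMO purchase (from banks) 724 million rupees: the counterparty is a bank, so public deposits are unchanged → 0.
Government account inflow 819 million rupees: non-bank counterparties' bank balances fall → −819M.
Net: 708 + 0 − 819 = -111 million.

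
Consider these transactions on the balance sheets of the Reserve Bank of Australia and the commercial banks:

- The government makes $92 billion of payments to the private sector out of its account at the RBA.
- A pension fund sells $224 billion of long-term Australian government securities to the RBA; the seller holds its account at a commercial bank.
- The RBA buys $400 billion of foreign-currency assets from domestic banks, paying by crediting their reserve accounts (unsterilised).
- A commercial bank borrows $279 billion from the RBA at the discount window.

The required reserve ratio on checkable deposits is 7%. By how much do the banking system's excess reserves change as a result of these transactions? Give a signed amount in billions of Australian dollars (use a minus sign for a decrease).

+$972.88 billion

Government spending $92 billion: reserves +$92B, deposits +$92B.
Asset purchase (from non-banks) $224 billion: reserves +$224B, deposits +$224B.
FX purchase $400 billion: reserves +$400B, deposits 0.
Discount-window loan $279 billion: reserves +$279B, deposits 0.
Totals: Δreserves = +$995B, Δdeposits = +$316B.
Δrequired reserves = 7% × +$316B = +$22.12B.
Δexcess reserves = Δreserves − Δrequired = +$995B − (+$22.12B) = +$972.88 billion.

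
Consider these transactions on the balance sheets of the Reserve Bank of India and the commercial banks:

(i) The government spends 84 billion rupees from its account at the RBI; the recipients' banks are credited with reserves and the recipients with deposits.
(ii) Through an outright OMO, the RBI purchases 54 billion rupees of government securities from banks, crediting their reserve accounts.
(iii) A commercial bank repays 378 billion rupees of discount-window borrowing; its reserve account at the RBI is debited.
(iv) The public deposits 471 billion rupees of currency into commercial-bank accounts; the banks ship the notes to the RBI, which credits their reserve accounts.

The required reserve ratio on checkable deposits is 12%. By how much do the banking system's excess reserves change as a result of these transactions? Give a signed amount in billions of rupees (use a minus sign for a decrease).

+164.4 billion

Government spending 84 billion rupees: reserves +84B, deposits +84B.
OMO purchase (from banks) 54 billion rupees: reserves +54B, deposits 0.
Discount-window repayment 378 billion rupees: reserves −378B, deposits 0.
Currency deposit 471 billion rupees: reserves +471B, deposits +471B.
Totals: Δreserves = +231B, Δdeposits = +555B.
Δrequired reserves = 12% × +555B = +66.6B.
Δexcess reserves = Δreserves − Δrequired = +231B − (+66.6B) = +164.4 billion.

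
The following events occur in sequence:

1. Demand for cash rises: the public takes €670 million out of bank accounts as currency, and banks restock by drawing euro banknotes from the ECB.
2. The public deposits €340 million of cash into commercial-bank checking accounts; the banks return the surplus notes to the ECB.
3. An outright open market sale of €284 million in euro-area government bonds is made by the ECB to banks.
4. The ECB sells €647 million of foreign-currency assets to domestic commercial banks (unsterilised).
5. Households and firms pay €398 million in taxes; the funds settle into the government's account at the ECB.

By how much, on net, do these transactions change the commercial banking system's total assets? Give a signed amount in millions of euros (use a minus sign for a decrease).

Currency withdrawal €670 million: bank balance sheets shrink → −€670M.
Currency deposit €340 million: bank balance sheets expand → +€340M.
OMO sale (to banks) €284 million: just an asset swap on bank balance sheets → 0.
FX sale €647 million: just an asset swap on bank balance sheets → 0.
Government account inflow €398 million: bank balance sheets shrink → −€398M.
Net: −670 + 340 + 0 + 0 − 398 = -€728 million.

-€728 million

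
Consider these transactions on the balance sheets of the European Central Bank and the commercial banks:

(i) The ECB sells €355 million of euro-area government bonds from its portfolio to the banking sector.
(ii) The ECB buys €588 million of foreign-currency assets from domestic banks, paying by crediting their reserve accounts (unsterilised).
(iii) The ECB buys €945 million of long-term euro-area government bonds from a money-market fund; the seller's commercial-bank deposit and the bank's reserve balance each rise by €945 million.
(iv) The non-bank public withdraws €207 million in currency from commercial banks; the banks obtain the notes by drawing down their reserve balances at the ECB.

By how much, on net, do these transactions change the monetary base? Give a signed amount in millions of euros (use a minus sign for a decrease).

OMO sale (to banks) €355 million: ECB balance sheet contracts → −€355M.
FX purchase €588 million: ECB balance sheet expands → +€588M.
Asset purchase (from non-banks) €945 million: ECB balance sheet expands → +€945M.
Currency withdrawal €207 million: just a shift between currency and reserves — both are base money → 0.
Net: −355 + 588 + 945 + 0 = +€1178 million.

+€1178 million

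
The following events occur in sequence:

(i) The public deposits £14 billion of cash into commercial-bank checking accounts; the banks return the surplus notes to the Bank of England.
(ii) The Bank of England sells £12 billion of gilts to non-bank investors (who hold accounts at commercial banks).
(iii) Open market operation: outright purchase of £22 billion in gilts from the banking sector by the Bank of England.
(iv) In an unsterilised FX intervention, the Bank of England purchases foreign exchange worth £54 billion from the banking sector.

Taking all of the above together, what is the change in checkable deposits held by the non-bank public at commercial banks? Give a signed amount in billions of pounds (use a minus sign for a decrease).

Currency deposit £14 billion: non-bank counterparties' bank balances rise → +£14B.
Asset sale (to non-banks) £12 billion: non-bank counterparties' bank balances fall → −£12B.
OMO purchase (from banks) £22 billion: the counterparty is a bank, so public deposits are unchanged → 0.
FX purchase £54 billion: the counterparty is a bank, so public deposits are unchanged → 0.
Net: 14 − 12 + 0 + 0 = +£2 billion.

+£2 billion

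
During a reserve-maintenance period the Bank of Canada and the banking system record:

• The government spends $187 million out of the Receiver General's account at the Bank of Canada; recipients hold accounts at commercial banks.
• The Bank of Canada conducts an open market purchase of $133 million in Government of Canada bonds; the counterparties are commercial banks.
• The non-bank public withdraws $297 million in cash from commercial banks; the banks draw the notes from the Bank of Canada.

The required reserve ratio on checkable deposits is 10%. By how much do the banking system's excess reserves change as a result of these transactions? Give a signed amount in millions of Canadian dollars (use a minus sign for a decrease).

+$34 million

Government spending $187 million: reserves +$187M, deposits +$187M.
OMO purchase (from banks) $133 million: reserves +$133M, deposits 0.
Currency withdrawal $297 million: reserves −$297M, deposits −$297M.
Totals: Δreserves = +$23M, Δdeposits = −$110M.
Δrequired reserves = 10% × −$110M = −$11M.
Δexcess reserves = Δreserves − Δrequired = +$23M − (−$11M) = +$34 million.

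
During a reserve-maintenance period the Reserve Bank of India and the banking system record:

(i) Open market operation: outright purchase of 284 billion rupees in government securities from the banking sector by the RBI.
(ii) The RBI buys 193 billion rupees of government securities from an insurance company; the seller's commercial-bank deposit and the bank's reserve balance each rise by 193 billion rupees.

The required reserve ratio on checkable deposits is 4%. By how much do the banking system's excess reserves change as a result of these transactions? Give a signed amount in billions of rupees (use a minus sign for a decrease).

+469.28 billion

OMO purchase (from banks) 284 billion rupees: reserves +284B, deposits 0.
Asset purchase (from non-banks) 193 billion rupees: reserves +193B, deposits +193B.
Totals: Δreserves = +477B, Δdeposits = +193B.
Δrequired reserves = 4% × +193B = +7.72B.
Δexcess reserves = Δreserves − Δrequired = +477B − (+7.72B) = +469.28 billion.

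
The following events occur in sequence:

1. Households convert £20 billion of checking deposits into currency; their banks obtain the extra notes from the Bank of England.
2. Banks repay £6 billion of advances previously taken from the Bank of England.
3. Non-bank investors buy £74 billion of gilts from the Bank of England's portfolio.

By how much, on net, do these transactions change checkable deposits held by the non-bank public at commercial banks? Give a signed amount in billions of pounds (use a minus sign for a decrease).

Bank of England balance sheet:
  Assets:      Securities −£74B, Loans to banks −£6B
  Liabilities: Bank reserves −£100B, Currency in circulation +£20B
Commercial banking system:
  Assets:      Reserves at CB −£100B
  Liabilities: Checkable deposits −£94B, Borrowings from CB −£6B
So the change in checkable deposits held by the non-bank public at commercial banks is -£94 billion.

-£94 billion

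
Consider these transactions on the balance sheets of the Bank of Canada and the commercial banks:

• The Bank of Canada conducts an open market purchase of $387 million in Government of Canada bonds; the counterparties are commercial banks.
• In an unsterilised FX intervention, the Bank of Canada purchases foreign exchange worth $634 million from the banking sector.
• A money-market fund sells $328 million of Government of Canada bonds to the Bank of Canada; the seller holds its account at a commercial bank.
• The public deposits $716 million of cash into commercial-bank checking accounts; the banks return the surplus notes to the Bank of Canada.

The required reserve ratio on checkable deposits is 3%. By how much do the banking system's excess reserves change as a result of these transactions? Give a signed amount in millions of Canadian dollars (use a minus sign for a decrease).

+$2033.68 million

OMO purchase (from banks) $387 million: reserves +$387M, deposits 0.
FX purchase $634 million: reserves +$634M, deposits 0.
Asset purchase (from non-banks) $328 million: reserves +$328M, deposits +$328M.
Currency deposit $716 million: reserves +$716M, deposits +$716M.
Totals: Δreserves = +$2065M, Δdeposits = +$1044M.
Δrequired reserves = 3% × +$1044M = +$31.32M.
Δexcess reserves = Δreserves − Δrequired = +$2065M − (+$31.32M) = +$2033.68 million.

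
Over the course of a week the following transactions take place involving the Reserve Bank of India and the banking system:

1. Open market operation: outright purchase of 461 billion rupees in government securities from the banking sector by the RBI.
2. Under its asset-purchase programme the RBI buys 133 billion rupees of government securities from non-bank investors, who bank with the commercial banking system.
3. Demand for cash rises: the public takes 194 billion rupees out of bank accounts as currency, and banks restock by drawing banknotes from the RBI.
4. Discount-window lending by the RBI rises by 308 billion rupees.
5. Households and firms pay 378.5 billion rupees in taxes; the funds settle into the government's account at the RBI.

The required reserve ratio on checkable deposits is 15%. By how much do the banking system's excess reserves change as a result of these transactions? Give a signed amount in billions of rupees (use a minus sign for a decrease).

+395.425 billion

OMO purchase (from banks) 461 billion rupees: reserves +461B, deposits 0.
Asset purchase (from non-banks) 133 billion rupees: reserves +133B, deposits +133B.
Currency withdrawal 194 billion rupees: reserves −194B, deposits −194B.
Discount-window loan 308 billion rupees: reserves +308B, deposits 0.
Government account inflow 378.5 billion rupees: reserves −378.5B, deposits −378.5B.
Totals: Δreserves = +329.5B, Δdeposits = −439.5B.
Δrequired reserves = 15% × −439.5B = −65.925B.
Δexcess reserves = Δreserves − Δrequired = +329.5B − (−65.925B) = +395.425 billion.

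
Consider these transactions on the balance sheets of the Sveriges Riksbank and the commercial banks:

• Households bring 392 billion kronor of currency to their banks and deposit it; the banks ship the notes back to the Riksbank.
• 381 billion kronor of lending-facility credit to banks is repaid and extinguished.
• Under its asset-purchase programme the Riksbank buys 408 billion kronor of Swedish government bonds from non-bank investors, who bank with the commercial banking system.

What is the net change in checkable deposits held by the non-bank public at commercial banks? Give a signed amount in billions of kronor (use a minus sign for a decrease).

+800 billion

Currency deposit 392 billion kronor: non-bank counterparties' bank balances rise → +392B.
Discount-window repayment 381 billion kronor: the counterparty is a bank, so public deposits are unchanged → 0.
Asset purchase (from non-banks) 408 billion kronor: non-bank counterparties' bank balances rise → +408B.
Net: 392 + 0 + 408 = +800 billion.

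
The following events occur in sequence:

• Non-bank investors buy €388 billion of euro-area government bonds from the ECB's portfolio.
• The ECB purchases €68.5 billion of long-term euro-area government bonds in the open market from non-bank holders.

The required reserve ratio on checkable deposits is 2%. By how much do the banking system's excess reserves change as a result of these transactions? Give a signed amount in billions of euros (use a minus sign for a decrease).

-€313.11 billion

Asset sale (to non-banks) €388 billion: reserves −€388B, deposits −€388B.
Asset purchase (from non-banks) €68.5 billion: reserves +€68.5B, deposits +€68.5B.
Totals: Δreserves = −€319.5B, Δdeposits = −€319.5B.
Δrequired reserves = 2% × −€319.5B = −€6.39B.
Δexcess reserves = Δreserves − Δrequired = −€319.5B − (−€6.39B) = -€313.11 billion.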